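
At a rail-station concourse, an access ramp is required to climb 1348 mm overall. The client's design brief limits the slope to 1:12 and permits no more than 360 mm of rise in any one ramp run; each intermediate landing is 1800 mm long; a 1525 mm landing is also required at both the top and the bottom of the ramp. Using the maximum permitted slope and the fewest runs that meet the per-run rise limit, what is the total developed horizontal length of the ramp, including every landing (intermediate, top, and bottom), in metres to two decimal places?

24.63 m

At most 360 each: 1348/360 = 3.74, giving 4 ramp runs. That means 3 intermediate landings.
Horizontal run for 1348 mm of rise at 1:12 is 1348 × 12 = 16176 mm.
3 intermediate landings contribute 3 × 1800 = 5400 mm.
Top and bottom landings: 2 × 1525 = 3050 mm.
Total = 16176 + 5400 + 3050 = 24626 mm.
= 24.63 m.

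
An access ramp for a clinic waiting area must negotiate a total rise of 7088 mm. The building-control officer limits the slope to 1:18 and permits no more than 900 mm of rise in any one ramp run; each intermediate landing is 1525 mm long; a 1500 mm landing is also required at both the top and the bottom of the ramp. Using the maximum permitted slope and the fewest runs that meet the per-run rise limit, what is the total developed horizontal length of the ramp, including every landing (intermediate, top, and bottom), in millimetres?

141259 mm

At most 900 each: 7088/900 = 7.88, giving 8 ramp runs. That means 7 intermediate landings.
Ramp run (horizontal) at 1:18: 7088 × 18 = 127584 mm.
7 intermediate landings contribute 7 × 1525 = 10675 mm.
Top and bottom landings: 2 × 1500 = 3000 mm.
Total = 127584 + 10675 + 3000 = 141259 mm.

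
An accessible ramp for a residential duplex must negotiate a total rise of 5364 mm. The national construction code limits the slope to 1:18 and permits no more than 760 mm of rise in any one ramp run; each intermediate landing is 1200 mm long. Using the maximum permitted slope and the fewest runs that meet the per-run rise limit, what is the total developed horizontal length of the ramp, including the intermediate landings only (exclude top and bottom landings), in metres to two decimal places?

5364 / 760 = 7.06, so 8 ramp runs are needed. That means 7 intermediate landings.
Ramp run (horizontal) at 1:18: 5364 × 18 = 96552 mm.
7 intermediate landings contribute 7 × 1200 = 8400 mm.
Developed length = 96552 + 8400 = 104952 mm.
= 104.95 m.

104.95 m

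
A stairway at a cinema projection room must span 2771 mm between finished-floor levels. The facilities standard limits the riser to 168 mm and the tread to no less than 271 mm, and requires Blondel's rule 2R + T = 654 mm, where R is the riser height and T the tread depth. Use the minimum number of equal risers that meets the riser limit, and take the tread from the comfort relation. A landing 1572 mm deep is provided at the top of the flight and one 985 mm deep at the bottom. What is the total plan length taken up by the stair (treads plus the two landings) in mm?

⌈2771/168⌉ = 17 risers.
Each riser is 2771/17 = 163 mm (≤ 168 mm).
Tread T = 654 − 2 × 163 = 328 mm (≥ 271 mm).
Going = (17 − 1) × 328 = 5248 mm.
Add landings: 5248 + 1572 + 985 = 7805 mm.

7805 mm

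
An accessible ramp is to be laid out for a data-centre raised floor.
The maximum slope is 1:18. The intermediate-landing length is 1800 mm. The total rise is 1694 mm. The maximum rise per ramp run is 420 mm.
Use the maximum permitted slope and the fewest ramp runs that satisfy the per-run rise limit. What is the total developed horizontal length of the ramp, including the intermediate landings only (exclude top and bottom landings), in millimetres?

At most 420 each: 1694/420 = 4.03, giving 5 ramp runs. That means 4 intermediate landings.
Ramp run (horizontal) at 1:18: 1694 × 18 = 30492 mm.
4 intermediate landings contribute 4 × 1800 = 7200 mm.
Total developed length = 30492 + 7200 = 37692 mm.

37692 mm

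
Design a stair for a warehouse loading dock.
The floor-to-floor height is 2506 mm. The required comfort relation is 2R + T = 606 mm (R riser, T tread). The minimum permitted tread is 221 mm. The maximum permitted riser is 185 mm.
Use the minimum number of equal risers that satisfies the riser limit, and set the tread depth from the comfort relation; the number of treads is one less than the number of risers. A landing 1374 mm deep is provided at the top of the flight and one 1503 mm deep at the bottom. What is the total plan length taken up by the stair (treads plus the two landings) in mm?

2506 / 185 = 13.546 → round up to 14 risers.
R = 2506 ÷ 14 = 179 mm.
T = 606 − 2·179 = 248 mm, which satisfies the 221 mm minimum.
14 risers give 13 treads; going = 13 × 248 = 3224 mm.
Enclosure = 3224 + 1374 + 1503 = 6101 mm.

6101 mm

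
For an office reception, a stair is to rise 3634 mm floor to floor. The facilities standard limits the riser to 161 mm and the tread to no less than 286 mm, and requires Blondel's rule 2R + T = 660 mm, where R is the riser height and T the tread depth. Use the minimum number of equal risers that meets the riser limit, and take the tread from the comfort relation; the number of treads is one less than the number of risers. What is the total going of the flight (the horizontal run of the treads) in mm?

7568 mm

3634 / 161 = 22.571 → round up to 23 risers.
Each riser is 3634/23 = 158 mm (≤ 161 mm).
Tread T = 660 − 2 × 158 = 344 mm (≥ 286 mm).
Treads = 23 − 1 = 22; going = 22 × 344 = 7568 mm.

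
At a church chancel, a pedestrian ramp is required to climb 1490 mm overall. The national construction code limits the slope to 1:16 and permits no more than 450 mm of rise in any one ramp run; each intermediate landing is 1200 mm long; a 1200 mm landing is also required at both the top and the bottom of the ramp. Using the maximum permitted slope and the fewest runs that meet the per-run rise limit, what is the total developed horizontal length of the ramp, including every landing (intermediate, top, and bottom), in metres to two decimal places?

At most 450 each: 1490/450 = 3.31, giving 4 ramp runs. That means 3 intermediate landings.
Horizontal run for 1490 mm of rise at 1:16 is 1490 × 16 = 23840 mm.
3 intermediate landings contribute 3 × 1200 = 3600 mm.
Top and bottom landings: 2 × 1200 = 2400 mm.
Total = 23840 + 3600 + 2400 = 29840 mm.
= 29.84 m.

29.84 m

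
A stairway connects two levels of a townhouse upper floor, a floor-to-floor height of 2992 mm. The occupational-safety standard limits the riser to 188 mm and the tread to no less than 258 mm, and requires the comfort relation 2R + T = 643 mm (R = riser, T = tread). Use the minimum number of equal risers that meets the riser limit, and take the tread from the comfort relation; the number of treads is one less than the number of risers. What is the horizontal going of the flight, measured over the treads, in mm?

2992 / 188 = 15.915 → round up to 16 risers.
Each riser is 2992/16 = 187 mm (≤ 188 mm).
From 2R + T = 643: T = 643 − 374 = 269 mm.
Going = (16 − 1) × 269 = 4035 mm.

4035 mm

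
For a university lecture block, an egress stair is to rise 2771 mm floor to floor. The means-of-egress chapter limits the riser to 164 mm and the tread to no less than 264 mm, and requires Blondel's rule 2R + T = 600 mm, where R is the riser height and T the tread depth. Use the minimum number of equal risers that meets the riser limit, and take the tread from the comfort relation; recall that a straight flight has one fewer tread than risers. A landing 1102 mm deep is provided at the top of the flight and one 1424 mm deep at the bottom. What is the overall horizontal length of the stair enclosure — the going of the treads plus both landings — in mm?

6910 mm

⌈2771/164⌉ = 17 risers.
Each riser is 2771/17 = 163 mm (≤ 164 mm).
T = 600 − 2·163 = 274 mm, which satisfies the 264 mm minimum.
Treads = 17 − 1 = 16; going = 16 × 274 = 4384 mm.
Add landings: 4384 + 1102 + 1424 = 6910 mm.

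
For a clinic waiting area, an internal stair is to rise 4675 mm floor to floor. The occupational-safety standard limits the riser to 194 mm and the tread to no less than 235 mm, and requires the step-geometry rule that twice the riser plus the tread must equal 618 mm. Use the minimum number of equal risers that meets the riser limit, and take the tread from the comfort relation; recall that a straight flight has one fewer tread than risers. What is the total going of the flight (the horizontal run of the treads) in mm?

4675 / 194 = 24.10, so 25 risers are needed.
R = 4675 ÷ 25 = 187 mm.
T = 618 − 2·187 = 244 mm, which satisfies the 235 mm minimum.
Going = (25 − 1) × 244 = 5856 mm.

5856 mm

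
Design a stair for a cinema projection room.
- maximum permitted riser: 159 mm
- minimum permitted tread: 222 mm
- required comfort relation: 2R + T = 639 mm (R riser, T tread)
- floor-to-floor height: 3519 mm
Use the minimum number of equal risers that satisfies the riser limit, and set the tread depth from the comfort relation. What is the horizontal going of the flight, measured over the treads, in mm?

7326 mm

3519 / 159 = 22.13, so 23 risers are needed.
Each riser is 3519/23 = 153 mm (≤ 159 mm).
Tread T = 639 − 2 × 153 = 333 mm (≥ 222 mm).
23 risers give 22 treads; going = 22 × 333 = 7326 mm.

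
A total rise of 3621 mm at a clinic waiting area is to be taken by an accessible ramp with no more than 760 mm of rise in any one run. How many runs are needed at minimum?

3621 / 760 = 4.76, so 5 ramp runs are needed.

5 runs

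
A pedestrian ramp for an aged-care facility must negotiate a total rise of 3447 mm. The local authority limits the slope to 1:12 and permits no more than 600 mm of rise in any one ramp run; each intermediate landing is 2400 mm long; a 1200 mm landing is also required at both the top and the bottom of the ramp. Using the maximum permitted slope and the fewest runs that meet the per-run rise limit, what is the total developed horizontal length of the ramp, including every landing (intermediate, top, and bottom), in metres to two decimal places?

55.76 m

⌈3447/600⌉ = 6 ramp runs. That means 5 intermediate landings.
Horizontal run for 3447 mm of rise at 1:12 is 3447 × 12 = 41364 mm.
5 intermediate landings contribute 5 × 2400 = 12000 mm.
Top and bottom landings: 2 × 1200 = 2400 mm.
Total = 41364 + 12000 + 2400 = 55764 mm.
= 55.76 m.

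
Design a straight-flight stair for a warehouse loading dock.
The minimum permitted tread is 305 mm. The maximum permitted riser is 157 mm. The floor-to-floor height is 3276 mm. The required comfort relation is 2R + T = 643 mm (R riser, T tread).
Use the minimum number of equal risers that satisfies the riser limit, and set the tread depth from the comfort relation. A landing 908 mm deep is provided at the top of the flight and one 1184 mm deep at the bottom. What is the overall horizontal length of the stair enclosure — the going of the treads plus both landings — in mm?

At most 157 each: 3276/157 = 20.87, giving 21 risers.
Riser R = 3276 / 21 = 156 mm, within the 157 mm limit.
T = 643 − 2·156 = 331 mm, which satisfies the 305 mm minimum.
Going = (21 − 1) × 331 = 6620 mm.
Enclosure = 6620 + 908 + 1184 = 8712 mm.

8712 mm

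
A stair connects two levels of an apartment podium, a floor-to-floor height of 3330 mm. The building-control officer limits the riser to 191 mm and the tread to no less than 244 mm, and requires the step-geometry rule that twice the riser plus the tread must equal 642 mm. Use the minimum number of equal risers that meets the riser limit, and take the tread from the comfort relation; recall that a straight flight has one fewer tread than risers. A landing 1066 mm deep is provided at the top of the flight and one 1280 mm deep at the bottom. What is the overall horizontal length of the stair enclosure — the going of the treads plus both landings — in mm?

⌈3330/191⌉ = 18 risers.
Each riser is 3330/18 = 185 mm (≤ 191 mm).
Tread T = 642 − 2 × 185 = 272 mm (≥ 244 mm).
Treads = 18 − 1 = 17; going = 17 × 272 = 4624 mm.
Add landings: 4624 + 1066 + 1280 = 6970 mm.

6970 mm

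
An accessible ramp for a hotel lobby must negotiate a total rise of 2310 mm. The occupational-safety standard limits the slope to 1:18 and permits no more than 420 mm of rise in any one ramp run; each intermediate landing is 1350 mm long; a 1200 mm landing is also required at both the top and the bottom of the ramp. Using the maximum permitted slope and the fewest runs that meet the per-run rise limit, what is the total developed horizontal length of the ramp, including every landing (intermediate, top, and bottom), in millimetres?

2310 / 420 = 5.50, so 6 ramp runs are needed. That means 5 intermediate landings.
Ramp run (horizontal) at 1:18: 2310 × 18 = 41580 mm.
5 intermediate landings contribute 5 × 1350 = 6750 mm.
Top and bottom landings: 2 × 1200 = 2400 mm.
Total = 41580 + 6750 + 2400 = 50730 mm.

50730 mm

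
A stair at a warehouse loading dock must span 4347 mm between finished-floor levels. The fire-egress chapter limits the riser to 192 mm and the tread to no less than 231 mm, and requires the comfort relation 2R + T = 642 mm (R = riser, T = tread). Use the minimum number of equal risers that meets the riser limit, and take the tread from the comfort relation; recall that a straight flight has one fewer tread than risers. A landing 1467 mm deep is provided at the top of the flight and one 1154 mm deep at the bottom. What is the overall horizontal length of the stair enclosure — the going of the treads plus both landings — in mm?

4347 / 192 = 22.641 → round up to 23 risers.
R = 4347 ÷ 23 = 189 mm.
From 2R + T = 642: T = 642 − 378 = 264 mm.
23 risers give 22 treads; going = 22 × 264 = 5808 mm.
Enclosure = 5808 + 1467 + 1154 = 8429 mm.

8429 mm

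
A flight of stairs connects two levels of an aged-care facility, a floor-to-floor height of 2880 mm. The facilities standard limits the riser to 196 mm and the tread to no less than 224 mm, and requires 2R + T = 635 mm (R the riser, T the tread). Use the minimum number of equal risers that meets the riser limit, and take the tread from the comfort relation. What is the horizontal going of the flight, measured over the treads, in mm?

At most 196 each: 2880/196 = 14.69, giving 15 risers.
Each riser is 2880/15 = 192 mm (≤ 196 mm).
Tread T = 635 − 2 × 192 = 251 mm (≥ 224 mm).
15 risers give 14 treads; going = 14 × 251 = 3514 mm.

3514 mm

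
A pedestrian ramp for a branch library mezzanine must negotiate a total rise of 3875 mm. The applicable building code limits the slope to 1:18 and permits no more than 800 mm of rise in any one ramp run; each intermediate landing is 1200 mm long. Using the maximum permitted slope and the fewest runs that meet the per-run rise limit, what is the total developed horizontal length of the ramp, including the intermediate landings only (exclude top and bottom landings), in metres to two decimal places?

74.55 m

At most 800 each: 3875/800 = 4.84, giving 5 ramp runs. That means 4 intermediate landings.
Horizontal run for 3875 mm of rise at 1:18 is 3875 × 18 = 69750 mm.
Intermediate landings: 4 × 1200 = 4800 mm.
Developed length = 69750 + 4800 = 74550 mm.
= 74.55 m.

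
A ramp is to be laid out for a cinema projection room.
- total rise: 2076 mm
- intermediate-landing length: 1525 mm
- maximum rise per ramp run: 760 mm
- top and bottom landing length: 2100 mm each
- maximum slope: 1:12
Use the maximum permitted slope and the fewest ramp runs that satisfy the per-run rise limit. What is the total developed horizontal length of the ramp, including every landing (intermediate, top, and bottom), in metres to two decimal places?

32.16 m

2076 / 760 = 2.732 → round up to 3 ramp runs. That means 2 intermediate landings.
Ramp run (horizontal) at 1:12: 2076 × 12 = 24912 mm.
Intermediate landings: 2 × 1525 = 3050 mm.
Top and bottom landings: 2 × 2100 = 4200 mm.
Total = 24912 + 3050 + 4200 = 32162 mm.
= 32.16 m.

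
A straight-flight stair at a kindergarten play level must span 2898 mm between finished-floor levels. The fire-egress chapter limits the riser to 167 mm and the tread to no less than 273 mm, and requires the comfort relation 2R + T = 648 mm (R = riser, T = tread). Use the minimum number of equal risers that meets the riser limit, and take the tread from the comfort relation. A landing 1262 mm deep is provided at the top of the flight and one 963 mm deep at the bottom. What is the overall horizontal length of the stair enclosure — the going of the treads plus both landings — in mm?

7767 mm

⌈2898/167⌉ = 18 risers.
Each riser is 2898/18 = 161 mm (≤ 167 mm).
From 2R + T = 648: T = 648 − 322 = 326 mm.
Going = (18 − 1) × 326 = 5542 mm.
Add landings: 5542 + 1262 + 963 = 7767 mm.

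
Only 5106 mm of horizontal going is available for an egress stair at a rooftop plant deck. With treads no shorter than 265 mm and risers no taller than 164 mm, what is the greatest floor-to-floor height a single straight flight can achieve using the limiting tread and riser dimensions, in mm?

Treads that fit: ⌊5106 / 265⌋ = 19.
Risers = treads + 1 = 20.
Maximum height = 20 × 164 = 3280 mm.

3280 mm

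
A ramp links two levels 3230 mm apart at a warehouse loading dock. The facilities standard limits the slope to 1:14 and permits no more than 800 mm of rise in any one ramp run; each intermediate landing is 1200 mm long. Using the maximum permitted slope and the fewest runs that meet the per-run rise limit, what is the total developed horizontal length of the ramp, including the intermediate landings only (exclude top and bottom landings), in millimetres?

50020 mm

At most 800 each: 3230/800 = 4.04, giving 5 ramp runs. That means 4 intermediate landings.
Horizontal run for 3230 mm of rise at 1:14 is 3230 × 14 = 45220 mm.
4 intermediate landings contribute 4 × 1200 = 4800 mm.
Developed length = 45220 + 4800 = 50020 mm.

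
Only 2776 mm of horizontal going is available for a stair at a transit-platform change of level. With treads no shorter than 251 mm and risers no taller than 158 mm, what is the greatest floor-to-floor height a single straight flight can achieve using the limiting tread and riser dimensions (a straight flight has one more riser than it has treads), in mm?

2776 / 251 = 11.06, so 11 treads fit.
Risers = treads + 1 = 12.
Maximum height = 12 × 158 = 1896 mm.

1896 mm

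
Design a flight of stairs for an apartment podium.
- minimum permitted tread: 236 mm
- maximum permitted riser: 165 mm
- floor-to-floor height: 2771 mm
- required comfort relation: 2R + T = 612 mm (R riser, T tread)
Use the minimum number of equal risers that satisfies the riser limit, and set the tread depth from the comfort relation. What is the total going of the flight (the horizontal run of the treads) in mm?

4576 mm

2771 / 165 = 16.79, so 17 risers are needed.
R = 2771 ÷ 17 = 163 mm.
T = 612 − 2·163 = 286 mm, which satisfies the 236 mm minimum.
Going = (17 − 1) × 286 = 4576 mm.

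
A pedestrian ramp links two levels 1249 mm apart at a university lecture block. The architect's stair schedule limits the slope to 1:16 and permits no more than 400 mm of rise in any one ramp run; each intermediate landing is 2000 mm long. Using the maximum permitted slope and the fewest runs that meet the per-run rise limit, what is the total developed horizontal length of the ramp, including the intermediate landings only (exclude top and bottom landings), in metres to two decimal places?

25.98 m

At most 400 each: 1249/400 = 3.12, giving 4 ramp runs. That means 3 intermediate landings.
Ramp run (horizontal) at 1:16: 1249 × 16 = 19984 mm.
3 intermediate landings contribute 3 × 2000 = 6000 mm.
Developed length = 19984 + 6000 = 25984 mm.
= 25.98 m.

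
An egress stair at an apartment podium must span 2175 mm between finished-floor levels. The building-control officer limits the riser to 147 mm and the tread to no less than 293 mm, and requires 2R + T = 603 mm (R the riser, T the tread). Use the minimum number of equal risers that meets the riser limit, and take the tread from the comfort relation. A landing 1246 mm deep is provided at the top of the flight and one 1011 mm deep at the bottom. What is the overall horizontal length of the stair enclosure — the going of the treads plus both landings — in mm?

⌈2175/147⌉ = 15 risers.
R = 2175 ÷ 15 = 145 mm.
T = 603 − 2·145 = 313 mm, which satisfies the 293 mm minimum.
Going = (15 − 1) × 313 = 4382 mm.
Enclosure = 4382 + 1246 + 1011 = 6639 mm.

6639 mm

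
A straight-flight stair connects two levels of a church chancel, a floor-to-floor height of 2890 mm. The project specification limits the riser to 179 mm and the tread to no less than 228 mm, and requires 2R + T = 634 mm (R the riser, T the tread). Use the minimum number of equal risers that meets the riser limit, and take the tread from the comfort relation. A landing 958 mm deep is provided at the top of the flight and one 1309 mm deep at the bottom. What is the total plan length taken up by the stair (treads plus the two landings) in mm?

2890 / 179 = 16.145 → round up to 17 risers.
Each riser is 2890/17 = 170 mm (≤ 179 mm).
Tread T = 634 − 2 × 170 = 294 mm (≥ 228 mm).
Treads = 17 − 1 = 16; going = 16 × 294 = 4704 mm.
Add landings: 4704 + 958 + 1309 = 6971 mm.

6971 mm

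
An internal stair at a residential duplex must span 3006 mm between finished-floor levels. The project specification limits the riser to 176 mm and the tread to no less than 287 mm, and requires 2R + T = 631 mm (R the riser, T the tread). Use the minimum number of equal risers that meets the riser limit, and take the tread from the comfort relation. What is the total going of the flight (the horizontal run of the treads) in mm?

5049 mm

⌈3006/176⌉ = 18 risers.
Each riser is 3006/18 = 167 mm (≤ 176 mm).
T = 631 − 2·167 = 297 mm, which satisfies the 287 mm minimum.
18 risers give 17 treads; going = 17 × 297 = 5049 mm.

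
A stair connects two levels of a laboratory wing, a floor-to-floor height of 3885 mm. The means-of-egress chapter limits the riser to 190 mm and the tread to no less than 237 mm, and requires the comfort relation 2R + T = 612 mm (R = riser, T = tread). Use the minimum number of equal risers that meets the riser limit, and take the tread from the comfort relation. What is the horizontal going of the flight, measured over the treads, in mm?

At most 190 each: 3885/190 = 20.45, giving 21 risers.
R = 3885 ÷ 21 = 185 mm.
From 2R + T = 612: T = 612 − 370 = 242 mm.
Treads = 21 − 1 = 20; going = 20 × 242 = 4840 mm.

4840 mm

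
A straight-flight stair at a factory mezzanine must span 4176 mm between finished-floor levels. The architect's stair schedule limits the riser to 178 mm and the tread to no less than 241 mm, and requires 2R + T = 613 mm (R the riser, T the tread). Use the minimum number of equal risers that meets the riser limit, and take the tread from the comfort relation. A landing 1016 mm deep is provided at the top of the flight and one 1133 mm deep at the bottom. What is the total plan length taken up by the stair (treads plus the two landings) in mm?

⌈4176/178⌉ = 24 risers.
R = 4176 ÷ 24 = 174 mm.
Tread T = 613 − 2 × 174 = 265 mm (≥ 241 mm).
Going = (24 − 1) × 265 = 6095 mm.
Enclosure = 6095 + 1016 + 1133 = 8244 mm.

8244 mm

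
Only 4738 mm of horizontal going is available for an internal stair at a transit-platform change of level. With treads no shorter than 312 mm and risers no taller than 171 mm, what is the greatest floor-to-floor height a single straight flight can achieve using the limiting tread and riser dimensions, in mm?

Treads that fit: ⌊4738 / 312⌋ = 15.
Risers = treads + 1 = 16.
Maximum height = 16 × 171 = 2736 mm.

2736 mm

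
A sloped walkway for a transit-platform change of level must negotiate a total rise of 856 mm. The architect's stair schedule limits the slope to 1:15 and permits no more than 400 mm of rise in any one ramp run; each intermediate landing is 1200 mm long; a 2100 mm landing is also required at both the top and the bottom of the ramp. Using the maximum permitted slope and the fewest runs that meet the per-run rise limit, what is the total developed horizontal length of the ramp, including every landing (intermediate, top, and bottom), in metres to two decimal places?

⌈856/400⌉ = 3 ramp runs. That means 2 intermediate landings.
Ramp run (horizontal) at 1:15: 856 × 15 = 12840 mm.
2 intermediate landings contribute 2 × 1200 = 2400 mm.
Top and bottom landings: 2 × 2100 = 4200 mm.
Total = 12840 + 2400 + 4200 = 19440 mm.
= 19.44 m.

19.44 m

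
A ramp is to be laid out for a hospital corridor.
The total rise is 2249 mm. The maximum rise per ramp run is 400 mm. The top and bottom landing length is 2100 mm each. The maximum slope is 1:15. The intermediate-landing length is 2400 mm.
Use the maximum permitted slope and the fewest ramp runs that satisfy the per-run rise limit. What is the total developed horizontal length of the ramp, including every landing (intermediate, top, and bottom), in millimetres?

49935 mm

2249 / 400 = 5.622 → round up to 6 ramp runs. That means 5 intermediate landings.
Horizontal run for 2249 mm of rise at 1:15 is 2249 × 15 = 33735 mm.
5 intermediate landings contribute 5 × 2400 = 12000 mm.
Top and bottom landings: 2 × 2100 = 4200 mm.
Total = 33735 + 12000 + 4200 = 49935 mm.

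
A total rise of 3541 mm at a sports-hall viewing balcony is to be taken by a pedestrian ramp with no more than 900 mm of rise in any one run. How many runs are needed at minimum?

At most 900 each: 3541/900 = 3.93, giving 4 ramp runs.

4 runs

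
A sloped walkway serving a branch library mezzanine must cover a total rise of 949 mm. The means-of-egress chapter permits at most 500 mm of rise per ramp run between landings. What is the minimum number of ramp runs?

2 runs

⌈949/500⌉ = 2 ramp runs.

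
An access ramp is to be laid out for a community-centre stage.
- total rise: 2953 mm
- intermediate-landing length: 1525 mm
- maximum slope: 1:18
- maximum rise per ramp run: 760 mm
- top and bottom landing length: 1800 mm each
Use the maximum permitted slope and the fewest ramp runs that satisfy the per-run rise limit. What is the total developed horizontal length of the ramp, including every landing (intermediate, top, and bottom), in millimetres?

61329 mm

2953 / 760 = 3.886 → round up to 4 ramp runs. That means 3 intermediate landings.
Ramp run (horizontal) at 1:18: 2953 × 18 = 53154 mm.
Intermediate landings: 3 × 1525 = 4575 mm.
Top and bottom landings: 2 × 1800 = 3600 mm.
Total = 53154 + 4575 + 3600 = 61329 mm.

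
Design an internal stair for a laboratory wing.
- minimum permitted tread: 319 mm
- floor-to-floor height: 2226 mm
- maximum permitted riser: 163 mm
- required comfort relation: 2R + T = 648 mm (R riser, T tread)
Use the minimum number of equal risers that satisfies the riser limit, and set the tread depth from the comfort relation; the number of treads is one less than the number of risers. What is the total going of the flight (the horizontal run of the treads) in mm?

4290 mm

2226 / 163 = 13.656 → round up to 14 risers.
Each riser is 2226/14 = 159 mm (≤ 163 mm).
Tread T = 648 − 2 × 159 = 330 mm (≥ 319 mm).
Going = (14 − 1) × 330 = 4290 mm.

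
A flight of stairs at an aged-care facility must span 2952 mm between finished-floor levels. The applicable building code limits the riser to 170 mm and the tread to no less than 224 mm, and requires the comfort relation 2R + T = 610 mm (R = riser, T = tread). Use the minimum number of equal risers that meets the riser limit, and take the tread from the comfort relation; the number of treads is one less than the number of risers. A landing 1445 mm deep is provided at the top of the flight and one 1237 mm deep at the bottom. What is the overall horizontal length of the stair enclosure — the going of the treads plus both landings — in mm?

At most 170 each: 2952/170 = 17.36, giving 18 risers.
R = 2952 ÷ 18 = 164 mm.
From 2R + T = 610: T = 610 − 328 = 282 mm.
Treads = 18 − 1 = 17; going = 17 × 282 = 4794 mm.
Add landings: 4794 + 1445 + 1237 = 7476 mm.

7476 mm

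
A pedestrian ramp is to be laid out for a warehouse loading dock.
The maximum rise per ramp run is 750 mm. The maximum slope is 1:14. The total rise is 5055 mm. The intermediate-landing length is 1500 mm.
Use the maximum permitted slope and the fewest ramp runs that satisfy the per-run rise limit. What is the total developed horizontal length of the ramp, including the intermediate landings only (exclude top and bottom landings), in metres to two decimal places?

79.77 m

5055 / 750 = 6.74, so 7 ramp runs are needed. That means 6 intermediate landings.
Ramp run (horizontal) at 1:14: 5055 × 14 = 70770 mm.
Intermediate landings: 6 × 1500 = 9000 mm.
Total developed length = 70770 + 9000 = 79770 mm.
= 79.77 m.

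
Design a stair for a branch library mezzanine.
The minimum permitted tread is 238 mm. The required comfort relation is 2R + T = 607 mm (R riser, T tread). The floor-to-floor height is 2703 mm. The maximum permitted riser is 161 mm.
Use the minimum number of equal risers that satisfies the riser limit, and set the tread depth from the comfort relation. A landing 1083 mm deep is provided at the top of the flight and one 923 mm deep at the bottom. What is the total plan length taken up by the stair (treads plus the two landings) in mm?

2703 / 161 = 16.79, so 17 risers are needed.
Riser R = 2703 / 17 = 159 mm, within the 161 mm limit.
T = 607 − 2·159 = 289 mm, which satisfies the 238 mm minimum.
Going = (17 − 1) × 289 = 4624 mm.
Enclosure = 4624 + 1083 + 923 = 6630 mm.

6630 mm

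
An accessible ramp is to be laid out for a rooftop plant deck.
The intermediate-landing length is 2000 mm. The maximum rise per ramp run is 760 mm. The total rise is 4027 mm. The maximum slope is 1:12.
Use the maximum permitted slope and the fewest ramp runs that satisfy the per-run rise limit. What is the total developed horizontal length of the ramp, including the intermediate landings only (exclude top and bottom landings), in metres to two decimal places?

58.32 m

⌈4027/760⌉ = 6 ramp runs. That means 5 intermediate landings.
Ramp run (horizontal) at 1:12: 4027 × 12 = 48324 mm.
5 intermediate landings contribute 5 × 2000 = 10000 mm.
Developed length = 48324 + 10000 = 58324 mm.
= 58.32 m.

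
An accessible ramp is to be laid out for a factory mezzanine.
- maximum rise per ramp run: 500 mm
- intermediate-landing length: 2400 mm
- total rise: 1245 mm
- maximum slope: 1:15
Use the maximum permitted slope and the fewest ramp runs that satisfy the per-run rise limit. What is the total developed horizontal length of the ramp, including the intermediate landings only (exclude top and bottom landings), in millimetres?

23475 mm

⌈1245/500⌉ = 3 ramp runs. That means 2 intermediate landings.
Ramp run (horizontal) at 1:15: 1245 × 15 = 18675 mm.
Intermediate landings: 2 × 2400 = 4800 mm.
Total developed length = 18675 + 4800 = 23475 mm.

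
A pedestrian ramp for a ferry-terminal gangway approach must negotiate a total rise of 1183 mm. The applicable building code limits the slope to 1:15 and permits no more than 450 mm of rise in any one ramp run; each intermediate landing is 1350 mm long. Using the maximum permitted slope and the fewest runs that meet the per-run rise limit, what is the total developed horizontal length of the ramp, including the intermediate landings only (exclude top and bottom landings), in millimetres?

20445 mm

⌈1183/450⌉ = 3 ramp runs. That means 2 intermediate landings.
Ramp run (horizontal) at 1:15: 1183 × 15 = 17745 mm.
Intermediate landings: 2 × 1350 = 2700 mm.
Total developed length = 17745 + 2700 = 20445 mm.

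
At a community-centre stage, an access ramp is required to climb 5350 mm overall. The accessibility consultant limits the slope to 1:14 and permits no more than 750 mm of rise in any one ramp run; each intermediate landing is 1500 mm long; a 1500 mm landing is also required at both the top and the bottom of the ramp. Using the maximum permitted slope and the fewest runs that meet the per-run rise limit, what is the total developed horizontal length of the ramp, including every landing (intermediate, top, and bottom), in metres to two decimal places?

88.40 m

5350 / 750 = 7.13, so 8 ramp runs are needed. That means 7 intermediate landings.
Ramp run (horizontal) at 1:14: 5350 × 14 = 74900 mm.
7 intermediate landings contribute 7 × 1500 = 10500 mm.
Top and bottom landings: 2 × 1500 = 3000 mm.
Total = 74900 + 10500 + 3000 = 88400 mm.
= 88.40 m.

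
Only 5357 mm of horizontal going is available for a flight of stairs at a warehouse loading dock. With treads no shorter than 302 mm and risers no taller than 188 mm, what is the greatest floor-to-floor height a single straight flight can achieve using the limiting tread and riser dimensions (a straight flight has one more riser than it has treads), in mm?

3384 mm

Treads that fit: ⌊5357 / 302⌋ = 17.
Risers = treads + 1 = 18.
Maximum height = 18 × 188 = 3384 mm.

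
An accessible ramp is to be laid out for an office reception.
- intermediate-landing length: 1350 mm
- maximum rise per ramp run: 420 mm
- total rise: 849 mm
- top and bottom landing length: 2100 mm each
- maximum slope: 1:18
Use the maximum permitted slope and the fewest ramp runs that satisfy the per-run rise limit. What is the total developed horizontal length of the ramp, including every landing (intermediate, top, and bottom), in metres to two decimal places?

At most 420 each: 849/420 = 2.02, giving 3 ramp runs. That means 2 intermediate landings.
Ramp run (horizontal) at 1:18: 849 × 18 = 15282 mm.
2 intermediate landings contribute 2 × 1350 = 2700 mm.
Top and bottom landings: 2 × 2100 = 4200 mm.
Total = 15282 + 2700 + 4200 = 22182 mm.
= 22.18 m.

22.18 m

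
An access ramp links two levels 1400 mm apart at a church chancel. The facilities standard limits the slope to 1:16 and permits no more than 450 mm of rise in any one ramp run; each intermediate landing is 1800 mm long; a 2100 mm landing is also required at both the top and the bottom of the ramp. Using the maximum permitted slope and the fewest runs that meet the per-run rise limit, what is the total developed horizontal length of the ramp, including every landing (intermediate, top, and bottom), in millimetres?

32000 mm

1400 / 450 = 3.111 → round up to 4 ramp runs. That means 3 intermediate landings.
Ramp run (horizontal) at 1:16: 1400 × 16 = 22400 mm.
3 intermediate landings contribute 3 × 1800 = 5400 mm.
Top and bottom landings: 2 × 2100 = 4200 mm.
Total = 22400 + 5400 + 4200 = 32000 mm.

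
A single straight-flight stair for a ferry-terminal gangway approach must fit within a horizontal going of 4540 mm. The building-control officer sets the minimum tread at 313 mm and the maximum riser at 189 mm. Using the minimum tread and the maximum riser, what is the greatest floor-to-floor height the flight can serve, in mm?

2835 mm

Treads that fit: ⌊4540 / 313⌋ = 14.
Risers = treads + 1 = 15.
Maximum height = 15 × 189 = 2835 mm.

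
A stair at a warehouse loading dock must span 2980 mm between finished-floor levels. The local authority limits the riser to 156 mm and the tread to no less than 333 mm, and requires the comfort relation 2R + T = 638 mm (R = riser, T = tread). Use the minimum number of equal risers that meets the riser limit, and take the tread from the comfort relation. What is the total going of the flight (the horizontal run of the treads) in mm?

6460 mm

At most 156 each: 2980/156 = 19.10, giving 20 risers.
Riser R = 2980 / 20 = 149 mm, within the 156 mm limit.
T = 638 − 2·149 = 340 mm, which satisfies the 333 mm minimum.
Going = (20 − 1) × 340 = 6460 mm.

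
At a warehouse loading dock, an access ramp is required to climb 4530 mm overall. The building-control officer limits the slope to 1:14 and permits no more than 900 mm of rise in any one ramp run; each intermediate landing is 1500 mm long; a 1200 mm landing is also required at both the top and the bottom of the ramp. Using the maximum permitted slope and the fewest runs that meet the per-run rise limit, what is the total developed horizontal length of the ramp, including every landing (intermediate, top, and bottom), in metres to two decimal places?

4530 / 900 = 5.03, so 6 ramp runs are needed. That means 5 intermediate landings.
Ramp run (horizontal) at 1:14: 4530 × 14 = 63420 mm.
5 intermediate landings contribute 5 × 1500 = 7500 mm.
Top and bottom landings: 2 × 1200 = 2400 mm.
Total = 63420 + 7500 + 2400 = 73320 mm.
= 73.32 m.

73.32 m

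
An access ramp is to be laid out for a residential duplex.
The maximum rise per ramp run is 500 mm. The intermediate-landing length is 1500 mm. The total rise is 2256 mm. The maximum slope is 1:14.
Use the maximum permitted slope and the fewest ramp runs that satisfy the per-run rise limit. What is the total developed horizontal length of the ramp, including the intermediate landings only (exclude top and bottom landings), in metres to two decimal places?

37.58 m

2256 / 500 = 4.512 → round up to 5 ramp runs. That means 4 intermediate landings.
Ramp run (horizontal) at 1:14: 2256 × 14 = 31584 mm.
4 intermediate landings contribute 4 × 1500 = 6000 mm.
Developed length = 31584 + 6000 = 37584 mm.
= 37.58 m.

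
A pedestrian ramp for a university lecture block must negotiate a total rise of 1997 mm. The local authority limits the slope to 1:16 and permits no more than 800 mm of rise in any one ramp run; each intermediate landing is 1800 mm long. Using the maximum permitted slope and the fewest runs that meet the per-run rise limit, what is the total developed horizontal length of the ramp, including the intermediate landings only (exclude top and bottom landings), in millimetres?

35552 mm

1997 / 800 = 2.50, so 3 ramp runs are needed. That means 2 intermediate landings.
Horizontal run for 1997 mm of rise at 1:16 is 1997 × 16 = 31952 mm.
Intermediate landings: 2 × 1800 = 3600 mm.
Developed length = 31952 + 3600 = 35552 mm.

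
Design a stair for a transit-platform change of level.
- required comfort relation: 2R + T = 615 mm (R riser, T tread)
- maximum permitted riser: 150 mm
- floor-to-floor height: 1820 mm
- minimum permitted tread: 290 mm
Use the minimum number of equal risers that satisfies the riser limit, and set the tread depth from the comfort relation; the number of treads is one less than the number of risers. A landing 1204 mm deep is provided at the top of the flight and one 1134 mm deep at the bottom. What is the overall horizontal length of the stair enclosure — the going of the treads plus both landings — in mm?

⌈1820/150⌉ = 13 risers.
Riser R = 1820 / 13 = 140 mm, within the 150 mm limit.
Tread T = 615 − 2 × 140 = 335 mm (≥ 290 mm).
13 risers give 12 treads; going = 12 × 335 = 4020 mm.
Enclosure = 4020 + 1204 + 1134 = 6358 mm.

6358 mm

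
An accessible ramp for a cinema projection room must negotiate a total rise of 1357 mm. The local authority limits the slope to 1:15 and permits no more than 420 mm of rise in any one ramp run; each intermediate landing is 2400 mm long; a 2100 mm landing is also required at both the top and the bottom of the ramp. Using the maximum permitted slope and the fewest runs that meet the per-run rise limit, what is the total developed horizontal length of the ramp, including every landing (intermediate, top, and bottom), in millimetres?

⌈1357/420⌉ = 4 ramp runs. That means 3 intermediate landings.
Horizontal run for 1357 mm of rise at 1:15 is 1357 × 15 = 20355 mm.
Intermediate landings: 3 × 2400 = 7200 mm.
Top and bottom landings: 2 × 2100 = 4200 mm.
Total = 20355 + 7200 + 4200 = 31755 mm.

31755 mm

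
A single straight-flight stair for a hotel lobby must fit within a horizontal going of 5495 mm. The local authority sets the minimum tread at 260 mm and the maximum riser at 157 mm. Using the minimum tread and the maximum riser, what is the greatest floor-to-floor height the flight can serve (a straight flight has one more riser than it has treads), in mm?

3454 mm

5495 / 260 = 21.13, so 21 treads fit.
Risers = treads + 1 = 22.
Maximum height = 22 × 157 = 3454 mm.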